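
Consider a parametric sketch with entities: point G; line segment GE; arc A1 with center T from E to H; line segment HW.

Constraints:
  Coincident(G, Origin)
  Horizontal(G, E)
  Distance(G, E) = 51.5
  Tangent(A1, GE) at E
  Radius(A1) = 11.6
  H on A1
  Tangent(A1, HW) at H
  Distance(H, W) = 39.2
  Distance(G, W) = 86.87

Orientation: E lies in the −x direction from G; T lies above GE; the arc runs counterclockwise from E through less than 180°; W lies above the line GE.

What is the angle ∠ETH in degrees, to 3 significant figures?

139°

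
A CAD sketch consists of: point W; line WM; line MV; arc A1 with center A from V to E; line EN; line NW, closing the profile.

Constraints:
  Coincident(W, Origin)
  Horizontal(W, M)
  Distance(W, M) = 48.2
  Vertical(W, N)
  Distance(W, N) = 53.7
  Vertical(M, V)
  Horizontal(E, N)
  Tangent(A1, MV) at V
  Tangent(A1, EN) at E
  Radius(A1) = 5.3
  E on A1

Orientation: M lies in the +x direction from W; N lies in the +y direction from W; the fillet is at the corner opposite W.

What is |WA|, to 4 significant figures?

64.68

W is at the origin; W and M share the same y with |WM| = 48.2 and M on the +x side, so M = (48.20, 0.000). WN is vertical with |WN| = 53.7 and N on the +y side, so N = (0.000, 53.70). The virtual corner opposite W is at (48.20, 53.70). A1 meets MV tangentially, so AV is at right angles to MV and the tangent condition forces AE to be normal to EN, with radius 5.3, so the center A sits 5.3 in from both sides at A = (42.90, 48.40). Then |WA| = |A − W| = 64.68.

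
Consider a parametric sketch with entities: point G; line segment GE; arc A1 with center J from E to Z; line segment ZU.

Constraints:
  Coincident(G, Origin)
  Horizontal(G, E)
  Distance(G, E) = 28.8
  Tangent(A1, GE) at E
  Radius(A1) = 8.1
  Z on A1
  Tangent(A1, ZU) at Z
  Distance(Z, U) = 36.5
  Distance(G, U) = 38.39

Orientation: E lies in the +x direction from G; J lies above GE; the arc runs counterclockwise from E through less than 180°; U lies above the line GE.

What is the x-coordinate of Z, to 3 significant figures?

34.0

G is at the origin; GE is horizontal with |GE| = 28.8 and E on the +x side, so E = (28.8, 0.00). Since A1 is tangent to GE there, JE ⟂ GE, so J = E + (0, 8.1) = (28.8, 8.10). Since JZ ⟂ ZU (tangency), |JU| = √(8.1² + 36.5²) = 37.4 regardless of where Z sits on A1. So U lies on both circle(G, 38.39) and circle(J, 37.4); the above-GE intersection is U = (6.20, 37.9). Z is the foot of the tangent from U: Z = (34.0, 14.3).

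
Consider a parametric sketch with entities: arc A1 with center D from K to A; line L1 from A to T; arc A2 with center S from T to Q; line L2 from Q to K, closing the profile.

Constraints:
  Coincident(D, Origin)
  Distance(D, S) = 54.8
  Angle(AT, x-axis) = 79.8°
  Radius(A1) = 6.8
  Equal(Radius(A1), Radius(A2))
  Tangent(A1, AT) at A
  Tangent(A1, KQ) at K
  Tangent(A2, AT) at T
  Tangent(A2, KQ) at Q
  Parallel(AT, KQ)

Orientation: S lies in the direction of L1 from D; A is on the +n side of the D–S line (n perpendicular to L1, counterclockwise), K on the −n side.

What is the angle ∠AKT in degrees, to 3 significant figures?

76.1°

The slot axis is L1's direction at 79.8°, so u = (cos 79.8°, sin 79.8°) = (0.177, 0.984) and n = (−sin 79.8°, cos 79.8°) = (-0.984, 0.177). D is at the origin and S lies 54.8 along u from D, so S = 54.8·u = (9.70, 53.9). Tangency of A1 to both parallel lines with radius 6.8 puts A and K at D ± 6.8·n: A = (-6.69, 1.20), K = (6.69, -1.20). Equal radii place T and Q the same way about S: T = S + 6.8·n = (3.01, 55.1), Q = S − 6.8·n = (16.4, 52.7). Then cos ∠AKT = KA·KT / (|KA||KT|), giving 76.1°.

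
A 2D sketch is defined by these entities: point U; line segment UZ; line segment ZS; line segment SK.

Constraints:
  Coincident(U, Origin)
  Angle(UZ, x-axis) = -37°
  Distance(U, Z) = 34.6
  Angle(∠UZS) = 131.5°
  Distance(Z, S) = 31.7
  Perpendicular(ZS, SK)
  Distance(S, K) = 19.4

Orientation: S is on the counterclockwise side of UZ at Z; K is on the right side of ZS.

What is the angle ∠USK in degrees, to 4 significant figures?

115.4°

∠UZS = 131.5°, so ZS runs at -37.0° + (180° − 131.5°) = 11.50° from the x-axis; with |ZS| = 31.7, S = Z + 31.7·(cos 11.50°, sin 11.50°) = (58.70, -14.50). ZS ⟂ SK; with |SK| = 19.4 on the right of ZS, K = S + 19.4·(0.1994, -0.9799) = (62.56, -33.51). Then cos ∠USK = SU·SK / (|SU||SK|), giving 115.4°.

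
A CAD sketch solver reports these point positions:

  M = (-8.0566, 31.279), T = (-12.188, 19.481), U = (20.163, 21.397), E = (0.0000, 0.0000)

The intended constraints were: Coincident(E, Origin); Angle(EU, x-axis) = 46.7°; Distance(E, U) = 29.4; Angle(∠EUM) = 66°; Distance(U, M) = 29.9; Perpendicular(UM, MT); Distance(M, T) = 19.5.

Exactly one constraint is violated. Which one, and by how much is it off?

Distance(M, T) = 19.5 — off by 7.00.

E = (0.00, 0.00) ✓; EU at 46.70° ✓; |EU| = 29.40 ✓; ∠EUM = 66.00° ✓; |UM| = 29.90 ✓; ∠(UM, MT) = 90.00° ✓; |MT| = 12.50 ✗.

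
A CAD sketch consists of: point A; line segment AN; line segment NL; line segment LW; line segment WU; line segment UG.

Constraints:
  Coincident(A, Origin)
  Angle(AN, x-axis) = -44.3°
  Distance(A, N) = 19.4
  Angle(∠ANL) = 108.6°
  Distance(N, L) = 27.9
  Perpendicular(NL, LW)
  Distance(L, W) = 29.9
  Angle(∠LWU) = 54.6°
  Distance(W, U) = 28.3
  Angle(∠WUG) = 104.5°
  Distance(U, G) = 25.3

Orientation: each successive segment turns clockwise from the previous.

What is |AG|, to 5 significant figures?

34.856

A is at the origin; AN runs at -44.3° with length 19.4, so N = (13.884, -13.549). ∠ANL = 108.6° gives NL at -115.70° from the x-axis; with |NL| = 27.9, L = (1.7854, -38.689). NL ⟂ LW, so LW runs at 154.30°; with |LW| = 29.9, W = (-25.157, -25.723). ∠LWU = 54.6° gives WU at 28.900° from the x-axis; with |WU| = 28.3, U = (-0.38121, -12.046). ∠WUG = 104.5° gives UG at -46.600° from the x-axis; with |UG| = 25.3, G = (17.002, -30.428). Then |AG| = |G − A| = 34.856.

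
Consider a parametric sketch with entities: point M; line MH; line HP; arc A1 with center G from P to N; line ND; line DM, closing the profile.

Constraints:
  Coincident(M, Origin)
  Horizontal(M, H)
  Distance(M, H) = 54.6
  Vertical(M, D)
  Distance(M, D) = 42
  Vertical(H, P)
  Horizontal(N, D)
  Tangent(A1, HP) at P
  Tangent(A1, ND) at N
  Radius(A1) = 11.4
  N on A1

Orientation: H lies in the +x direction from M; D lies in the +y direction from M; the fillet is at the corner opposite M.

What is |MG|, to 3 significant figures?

52.9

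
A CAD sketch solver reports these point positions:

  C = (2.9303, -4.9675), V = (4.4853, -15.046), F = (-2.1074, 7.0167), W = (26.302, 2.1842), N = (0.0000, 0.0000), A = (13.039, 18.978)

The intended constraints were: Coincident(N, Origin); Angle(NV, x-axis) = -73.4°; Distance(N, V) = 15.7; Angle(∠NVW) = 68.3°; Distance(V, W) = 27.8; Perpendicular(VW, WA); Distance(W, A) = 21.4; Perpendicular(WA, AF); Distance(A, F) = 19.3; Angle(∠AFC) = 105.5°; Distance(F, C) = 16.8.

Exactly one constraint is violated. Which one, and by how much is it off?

Distance(F, C) = 16.8 — off by 3.80.

N = (0.00, 0.00) ✓; NV at -73.40° ✓; |NV| = 15.70 ✓; ∠NVW = 68.30° ✓; |VW| = 27.80 ✓; ∠(VW, WA) = 90.00° ✓; |WA| = 21.40 ✓; ∠(WA, AF) = 90.00° ✓; |AF| = 19.30 ✓; ∠AFC = 105.5° ✓; |FC| = 13.00 ✗.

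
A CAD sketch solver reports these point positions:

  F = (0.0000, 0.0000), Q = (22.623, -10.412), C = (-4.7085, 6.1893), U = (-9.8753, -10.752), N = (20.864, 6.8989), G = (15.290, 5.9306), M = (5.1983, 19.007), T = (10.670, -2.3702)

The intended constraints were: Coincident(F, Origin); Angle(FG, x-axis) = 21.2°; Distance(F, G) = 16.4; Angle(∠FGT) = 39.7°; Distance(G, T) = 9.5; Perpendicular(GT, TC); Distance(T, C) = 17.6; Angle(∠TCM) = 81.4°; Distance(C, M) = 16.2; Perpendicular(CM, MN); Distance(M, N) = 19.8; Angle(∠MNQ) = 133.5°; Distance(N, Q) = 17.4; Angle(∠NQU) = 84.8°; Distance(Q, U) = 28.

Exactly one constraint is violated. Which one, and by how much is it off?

Distance(Q, U) = 28 — off by 4.50.

F = (0.00, 0.00) ✓; FG at 21.20° ✓; |FG| = 16.40 ✓; ∠FGT = 39.70° ✓; |GT| = 9.500 ✓; ∠(GT, TC) = 90.00° ✓; |TC| = 17.60 ✓; ∠TCM = 81.40° ✓; |CM| = 16.20 ✓; ∠(CM, MN) = 90.00° ✓; |MN| = 19.80 ✓; ∠MNQ = 133.5° ✓; |NQ| = 17.40 ✓; ∠NQU = 84.80° ✓; |QU| = 32.50 ✗.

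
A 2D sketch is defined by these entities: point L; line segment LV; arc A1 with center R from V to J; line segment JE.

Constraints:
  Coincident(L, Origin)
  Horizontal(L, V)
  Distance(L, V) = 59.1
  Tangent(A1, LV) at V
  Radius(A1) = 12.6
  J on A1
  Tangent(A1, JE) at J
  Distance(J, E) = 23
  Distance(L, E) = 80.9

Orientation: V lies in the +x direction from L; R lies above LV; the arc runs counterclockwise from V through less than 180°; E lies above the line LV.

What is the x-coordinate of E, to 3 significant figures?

73.0

L is at the origin; L and V share the same y with |LV| = 59.1 and V on the +x side, so V = (59.1, 0.00). Since A1 is tangent to LV there, RV ⟂ LV, so R = V + (0, 12.6) = (59.1, 12.6). Since RJ ⟂ JE (tangency), |RE| = √(12.6² + 23.0²) = 26.2 regardless of where J sits on A1. So E lies on both circle(L, 80.9) and circle(R, 26.2); the above-LV intersection is E = (73.0, 34.8). J is the foot of the tangent from E: J = (71.7, 11.9).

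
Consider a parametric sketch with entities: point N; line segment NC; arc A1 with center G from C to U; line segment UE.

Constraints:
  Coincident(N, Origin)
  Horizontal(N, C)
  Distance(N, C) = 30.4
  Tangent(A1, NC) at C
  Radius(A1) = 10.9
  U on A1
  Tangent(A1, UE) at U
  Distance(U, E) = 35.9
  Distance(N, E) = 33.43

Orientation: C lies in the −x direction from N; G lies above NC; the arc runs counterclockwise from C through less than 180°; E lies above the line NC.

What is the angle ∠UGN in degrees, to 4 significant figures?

16.48°

Checks: |GU| = 10.90 ✓; ∠(GU, UE) = 90.00° ✓; |UE| = 35.90 ✓; |NE| = 33.43 ✓.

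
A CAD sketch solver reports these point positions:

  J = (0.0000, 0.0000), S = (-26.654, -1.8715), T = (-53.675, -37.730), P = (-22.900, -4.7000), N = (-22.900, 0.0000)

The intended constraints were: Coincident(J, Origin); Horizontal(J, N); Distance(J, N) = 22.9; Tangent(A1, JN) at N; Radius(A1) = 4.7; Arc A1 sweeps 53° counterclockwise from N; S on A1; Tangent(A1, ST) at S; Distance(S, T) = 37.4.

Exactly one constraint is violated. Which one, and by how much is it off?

Distance(S, T) = 37.4 — off by 7.50.

J = (0.00, 0.00) ✓; J.y = 0.00, N.y = 0.00 ✓; |JN| = 22.90 ✓; ∠(PN, NJ) = 90.00° ✓; |PN| = 4.700 ✓; bearing(P→S) − bearing(P→N) = 53.00° ✓; |PS| = 4.700 ✓; ∠(PS, ST) = 90.00° ✓; |ST| = 44.90 ✗.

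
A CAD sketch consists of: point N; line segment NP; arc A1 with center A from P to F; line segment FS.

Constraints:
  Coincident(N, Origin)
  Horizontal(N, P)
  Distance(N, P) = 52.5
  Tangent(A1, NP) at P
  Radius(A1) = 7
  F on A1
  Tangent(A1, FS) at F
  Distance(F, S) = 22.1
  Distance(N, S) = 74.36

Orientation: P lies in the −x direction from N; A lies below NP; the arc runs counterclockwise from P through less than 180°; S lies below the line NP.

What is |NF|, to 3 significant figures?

58.1

N is at the origin; N and P share the same y with |NP| = 52.5 and P on the −x side, so P = (-52.5, 0.00). The tangent condition forces AP to be normal to NP, so A = P + (0, -7) = (-52.5, -7.00). Since AF ⟂ FS (tangency), |AS| = √(7.0² + 22.1²) = 23.2 regardless of where F sits on A1. So S lies on both circle(N, 74.36) and circle(A, 23.2); the below-NP intersection is S = (-71.6, -20.2). F is the foot of the tangent from S: F = (-58.0, -2.71).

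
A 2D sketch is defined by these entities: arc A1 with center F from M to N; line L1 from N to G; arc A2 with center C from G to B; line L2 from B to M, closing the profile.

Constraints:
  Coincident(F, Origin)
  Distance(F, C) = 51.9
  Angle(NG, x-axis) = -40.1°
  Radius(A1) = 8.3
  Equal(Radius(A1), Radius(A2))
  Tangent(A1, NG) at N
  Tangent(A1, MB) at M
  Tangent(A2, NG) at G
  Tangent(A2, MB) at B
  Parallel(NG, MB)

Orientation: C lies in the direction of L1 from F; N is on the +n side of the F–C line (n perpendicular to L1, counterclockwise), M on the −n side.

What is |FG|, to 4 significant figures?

52.56

The slot axis is L1's direction at -40.1°, so u = (cos -40.1°, sin -40.1°) = (0.7649, -0.6441) and n = (−sin -40.1°, cos -40.1°) = (0.6441, 0.7649). F is at the origin and C lies 51.9 along u from F, so C = 51.9·u = (39.70, -33.43). Tangency of A1 to both parallel lines with radius 8.3 puts N and M at F ± 8.3·n: N = (5.346, 6.349), M = (-5.346, -6.349). Equal radii place G and B the same way about C: G = C + 8.3·n = (45.05, -27.08), B = C − 8.3·n = (34.35, -39.78). Then |FG| = |G − F| = 52.56.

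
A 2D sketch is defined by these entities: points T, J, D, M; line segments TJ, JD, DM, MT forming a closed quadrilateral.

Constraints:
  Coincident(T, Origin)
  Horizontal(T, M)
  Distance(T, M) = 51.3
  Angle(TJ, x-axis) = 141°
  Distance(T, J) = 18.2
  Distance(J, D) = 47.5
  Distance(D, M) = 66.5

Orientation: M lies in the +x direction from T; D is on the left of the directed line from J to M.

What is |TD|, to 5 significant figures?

53.238

T is at the origin; T and M share the same y with |TM| = 51.3 and M in +x, so M = (51.3, 0). TJ runs at 141.0° with |TJ| = 18.2, so J = (-14.144, 11.454). D is determined by |JD| = 47.5 and |DM| = 66.5 together: it lies at the intersection of circle(J, 47.5) and circle(M, 66.5). With |JM| = 66.439, the foot of the radical line on JM is 16.919 from J and the perpendicular offset is √(47.5² − 16.919²) = 44.385. Taking the left-of-JM solution: D = (10.173, 52.257).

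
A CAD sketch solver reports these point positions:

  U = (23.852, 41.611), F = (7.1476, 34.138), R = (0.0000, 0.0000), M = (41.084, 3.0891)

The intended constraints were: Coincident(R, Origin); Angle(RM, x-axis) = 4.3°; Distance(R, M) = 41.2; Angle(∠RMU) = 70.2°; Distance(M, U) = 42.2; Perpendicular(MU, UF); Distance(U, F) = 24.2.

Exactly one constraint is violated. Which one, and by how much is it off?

Distance(U, F) = 24.2 — off by 5.90.

R = (0.00, 0.00) ✓; RM at 4.300° ✓; |RM| = 41.20 ✓; ∠RMU = 70.20° ✓; |MU| = 42.20 ✓; ∠(MU, UF) = 90.00° ✓; |UF| = 18.30 ✗.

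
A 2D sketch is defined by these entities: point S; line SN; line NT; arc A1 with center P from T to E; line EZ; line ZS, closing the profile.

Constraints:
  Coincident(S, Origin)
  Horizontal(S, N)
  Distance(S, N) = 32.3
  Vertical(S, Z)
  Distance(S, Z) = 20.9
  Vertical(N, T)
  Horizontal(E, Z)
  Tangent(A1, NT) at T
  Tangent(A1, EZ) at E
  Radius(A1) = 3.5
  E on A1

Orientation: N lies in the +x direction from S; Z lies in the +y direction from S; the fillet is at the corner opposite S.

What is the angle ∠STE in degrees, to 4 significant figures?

73.31°

The virtual corner opposite S is at (32.30, 20.90). The tangent condition forces PT to be normal to NT and tangency of A1 to EZ means the radius PE is perpendicular to EZ, with radius 3.5, so the center P sits 3.5 in from both sides at P = (28.80, 17.40). That places the tangent points at T = (32.30, 17.40) on NT and E = (28.80, 20.90) on EZ. Then cos ∠STE = TS·TE / (|TS||TE|), giving 73.31°.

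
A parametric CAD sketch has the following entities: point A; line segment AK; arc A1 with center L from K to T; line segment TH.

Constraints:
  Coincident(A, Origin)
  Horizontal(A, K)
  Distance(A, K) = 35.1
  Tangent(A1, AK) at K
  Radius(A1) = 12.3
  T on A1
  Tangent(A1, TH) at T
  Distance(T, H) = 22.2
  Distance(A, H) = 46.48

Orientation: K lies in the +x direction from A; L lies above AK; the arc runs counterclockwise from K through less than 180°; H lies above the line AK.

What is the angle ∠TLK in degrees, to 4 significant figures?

134.3°

A is at the origin; AK is horizontal with |AK| = 35.1 and K on the +x side, so K = (35.10, 0.000). A1 meets AK tangentially, so LK is at right angles to AK, so L = K + (0, 12.3) = (35.10, 12.30). Since LT ⟂ TH (tangency), |LH| = √(12.3² + 22.2²) = 25.38 regardless of where T sits on A1. So H lies on both circle(A, 46.48) and circle(L, 25.38); the above-AK intersection is H = (28.41, 36.78). T is the foot of the tangent from H: T = (43.91, 20.88).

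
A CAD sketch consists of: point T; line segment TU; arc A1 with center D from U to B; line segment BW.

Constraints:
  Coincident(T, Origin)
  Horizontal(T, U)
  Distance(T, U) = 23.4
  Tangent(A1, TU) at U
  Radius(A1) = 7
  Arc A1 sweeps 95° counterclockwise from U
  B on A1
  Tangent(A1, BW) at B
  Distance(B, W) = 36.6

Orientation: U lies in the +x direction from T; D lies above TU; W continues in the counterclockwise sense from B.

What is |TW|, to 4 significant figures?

51.78

On A1, U sits at bearing -90° from D; a 95° counterclockwise sweep puts B at bearing 5°, so B = D + 7.0·(cos 5°, sin 5°) = (30.37, 7.610). The tangent condition forces DB to be normal to BW, so BW runs along (−sin 5°, cos 5°); with |BW| = 36.6, W = (27.18, 44.07). Then |TW| = |W − T| = 51.78.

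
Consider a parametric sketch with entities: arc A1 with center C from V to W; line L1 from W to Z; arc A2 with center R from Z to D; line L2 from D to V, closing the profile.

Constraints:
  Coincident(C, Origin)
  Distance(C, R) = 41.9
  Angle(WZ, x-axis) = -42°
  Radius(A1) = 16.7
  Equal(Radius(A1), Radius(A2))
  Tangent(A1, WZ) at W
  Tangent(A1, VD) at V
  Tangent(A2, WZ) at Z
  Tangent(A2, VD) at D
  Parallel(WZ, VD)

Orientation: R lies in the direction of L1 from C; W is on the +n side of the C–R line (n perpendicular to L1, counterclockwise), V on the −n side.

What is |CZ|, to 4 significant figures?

45.11

Tangency of A1 to both parallel lines with radius 16.7 puts W and V at C ± 16.7·n: W = (11.17, 12.41), V = (-11.17, -12.41). Equal radii place Z and D the same way about R: Z = R + 16.7·n = (42.31, -15.63), D = R − 16.7·n = (19.96, -40.45). Then |CZ| = |Z − C| = 45.11.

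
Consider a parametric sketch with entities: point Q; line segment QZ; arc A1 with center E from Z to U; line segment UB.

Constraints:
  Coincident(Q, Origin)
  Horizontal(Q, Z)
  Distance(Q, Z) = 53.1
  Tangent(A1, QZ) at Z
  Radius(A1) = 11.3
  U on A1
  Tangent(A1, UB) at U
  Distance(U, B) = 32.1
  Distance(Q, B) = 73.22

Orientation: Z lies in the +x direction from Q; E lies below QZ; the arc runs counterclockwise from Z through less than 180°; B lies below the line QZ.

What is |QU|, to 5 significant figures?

46.098

Checks: |EU| = 11.30 ✓; ∠(EU, UB) = 90.00° ✓; |UB| = 32.10 ✓; |QB| = 73.22 ✓.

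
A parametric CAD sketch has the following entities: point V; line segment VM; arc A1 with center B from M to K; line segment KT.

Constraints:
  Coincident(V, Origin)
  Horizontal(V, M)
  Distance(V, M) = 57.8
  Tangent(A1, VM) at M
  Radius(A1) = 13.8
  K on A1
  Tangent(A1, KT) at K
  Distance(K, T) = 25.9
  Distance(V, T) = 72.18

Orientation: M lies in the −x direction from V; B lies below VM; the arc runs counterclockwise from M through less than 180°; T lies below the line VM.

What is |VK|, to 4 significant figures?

72.87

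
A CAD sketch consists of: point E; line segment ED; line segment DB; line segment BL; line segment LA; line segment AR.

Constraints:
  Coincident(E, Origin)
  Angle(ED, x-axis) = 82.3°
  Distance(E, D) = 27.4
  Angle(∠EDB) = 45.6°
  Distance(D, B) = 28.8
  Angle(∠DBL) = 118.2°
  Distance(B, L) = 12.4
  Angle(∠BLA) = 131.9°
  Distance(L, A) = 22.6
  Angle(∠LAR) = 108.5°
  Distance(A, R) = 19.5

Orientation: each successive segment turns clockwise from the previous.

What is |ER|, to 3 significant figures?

16.8

E is at the origin; ED runs at 82.3° with length 27.4, so D = (3.67, 27.2). ∠EDB = 45.6° gives DB at -52.1° from the x-axis; with |DB| = 28.8, B = (21.4, 4.43). ∠DBL = 118.2° gives BL at -114° from the x-axis; with |BL| = 12.4, L = (16.3, -6.91). ∠BLA = 131.9° gives LA at -162° from the x-axis; with |LA| = 22.6, A = (-5.15, -13.9). ∠LAR = 108.5° gives AR at 126° from the x-axis; with |AR| = 19.5, R = (-16.8, 1.78). Then |ER| = |R − E| = 16.8.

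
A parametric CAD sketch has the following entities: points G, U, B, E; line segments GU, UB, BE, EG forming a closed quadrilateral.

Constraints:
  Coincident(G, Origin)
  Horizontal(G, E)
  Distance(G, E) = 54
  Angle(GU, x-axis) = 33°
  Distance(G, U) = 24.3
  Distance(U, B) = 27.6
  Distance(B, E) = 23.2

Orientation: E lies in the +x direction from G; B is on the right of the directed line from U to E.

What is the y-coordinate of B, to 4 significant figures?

-11.01

Checks: |UB| = 27.60 ✓; |BE| = 23.20 ✓.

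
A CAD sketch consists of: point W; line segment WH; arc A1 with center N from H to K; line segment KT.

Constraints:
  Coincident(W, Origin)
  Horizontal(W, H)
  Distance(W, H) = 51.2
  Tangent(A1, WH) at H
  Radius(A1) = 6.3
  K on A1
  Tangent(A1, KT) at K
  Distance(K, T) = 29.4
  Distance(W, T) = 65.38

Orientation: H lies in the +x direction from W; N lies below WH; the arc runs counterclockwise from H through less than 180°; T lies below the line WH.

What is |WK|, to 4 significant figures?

45.97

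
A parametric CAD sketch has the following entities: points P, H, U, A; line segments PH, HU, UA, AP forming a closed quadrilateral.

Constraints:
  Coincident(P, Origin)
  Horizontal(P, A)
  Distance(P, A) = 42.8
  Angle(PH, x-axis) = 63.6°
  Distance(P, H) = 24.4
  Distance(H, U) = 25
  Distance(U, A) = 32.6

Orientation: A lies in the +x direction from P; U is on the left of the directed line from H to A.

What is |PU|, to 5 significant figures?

46.241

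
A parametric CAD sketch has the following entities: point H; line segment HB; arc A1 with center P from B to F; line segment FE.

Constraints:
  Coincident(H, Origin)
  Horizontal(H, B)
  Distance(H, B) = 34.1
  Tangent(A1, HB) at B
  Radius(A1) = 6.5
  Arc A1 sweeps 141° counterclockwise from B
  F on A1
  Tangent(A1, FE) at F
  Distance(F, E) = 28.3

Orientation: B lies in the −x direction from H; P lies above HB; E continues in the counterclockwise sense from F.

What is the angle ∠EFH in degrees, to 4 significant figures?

162.1°

On A1, B sits at bearing -90° from P; a 141° counterclockwise sweep puts F at bearing 51°, so F = P + 6.5·(cos 51°, sin 51°) = (-30.01, 11.55). A1 meets FE tangentially, so PF is at right angles to FE, so FE runs along (−sin 51°, cos 51°); with |FE| = 28.3, E = (-52.00, 29.36). Then cos ∠EFH = FE·FH / (|FE||FH|), giving 162.1°.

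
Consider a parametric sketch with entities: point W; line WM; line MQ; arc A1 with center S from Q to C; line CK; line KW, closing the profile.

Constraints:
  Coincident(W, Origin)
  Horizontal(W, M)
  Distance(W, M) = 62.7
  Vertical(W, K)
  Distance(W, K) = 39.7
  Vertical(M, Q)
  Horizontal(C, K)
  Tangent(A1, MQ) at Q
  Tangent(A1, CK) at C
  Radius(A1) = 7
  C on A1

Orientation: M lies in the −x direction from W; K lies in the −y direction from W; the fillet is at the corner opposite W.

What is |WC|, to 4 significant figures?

68.40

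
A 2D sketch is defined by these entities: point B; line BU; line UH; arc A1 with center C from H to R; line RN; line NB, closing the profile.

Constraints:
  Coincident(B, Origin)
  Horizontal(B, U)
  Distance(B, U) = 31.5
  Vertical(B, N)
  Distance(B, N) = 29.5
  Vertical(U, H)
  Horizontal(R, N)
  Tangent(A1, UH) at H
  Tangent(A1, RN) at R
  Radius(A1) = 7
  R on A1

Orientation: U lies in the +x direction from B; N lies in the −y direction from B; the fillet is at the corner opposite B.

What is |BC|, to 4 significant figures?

33.26

B is at the origin; B and U share the same y with |BU| = 31.5 and U on the +x side, so U = (31.50, 0.000). B and N share the same x with |BN| = 29.5 and N on the −y side, so N = (0.000, -29.50). The virtual corner opposite B is at (31.50, -29.50). The tangent condition forces CH to be normal to UH and tangency of A1 to RN means the radius CR is perpendicular to RN, with radius 7.0, so the center C sits 7.0 in from both sides at C = (24.50, -22.50). Then |BC| = |C − B| = 33.26.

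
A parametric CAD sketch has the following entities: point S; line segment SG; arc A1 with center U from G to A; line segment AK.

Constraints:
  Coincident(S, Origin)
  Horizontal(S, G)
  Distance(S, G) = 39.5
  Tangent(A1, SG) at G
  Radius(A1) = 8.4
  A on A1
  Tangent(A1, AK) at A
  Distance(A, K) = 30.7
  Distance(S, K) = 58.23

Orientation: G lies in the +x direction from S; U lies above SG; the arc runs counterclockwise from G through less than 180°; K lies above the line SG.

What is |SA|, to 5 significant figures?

48.781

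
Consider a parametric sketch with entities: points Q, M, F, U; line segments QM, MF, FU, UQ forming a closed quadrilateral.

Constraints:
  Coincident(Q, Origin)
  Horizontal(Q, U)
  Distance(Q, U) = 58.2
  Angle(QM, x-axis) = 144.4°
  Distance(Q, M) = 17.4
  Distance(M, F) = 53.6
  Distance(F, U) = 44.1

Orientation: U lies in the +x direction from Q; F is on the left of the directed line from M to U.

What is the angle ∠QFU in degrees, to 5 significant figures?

77.494°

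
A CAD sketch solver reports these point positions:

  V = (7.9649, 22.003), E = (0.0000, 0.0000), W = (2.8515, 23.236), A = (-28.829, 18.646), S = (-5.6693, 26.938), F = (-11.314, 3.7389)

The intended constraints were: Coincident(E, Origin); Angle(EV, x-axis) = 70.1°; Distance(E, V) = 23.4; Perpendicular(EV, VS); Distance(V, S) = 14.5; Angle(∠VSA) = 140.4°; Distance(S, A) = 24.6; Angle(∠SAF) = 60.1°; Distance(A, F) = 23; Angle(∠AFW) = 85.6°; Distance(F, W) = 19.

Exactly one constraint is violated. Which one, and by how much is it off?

Distance(F, W) = 19 — off by 5.10.

E = (0.00, 0.00) ✓; EV at 70.10° ✓; |EV| = 23.40 ✓; ∠(EV, VS) = 90.00° ✓; |VS| = 14.50 ✓; ∠VSA = 140.4° ✓; |SA| = 24.60 ✓; ∠SAF = 60.10° ✓; |AF| = 23.00 ✓; ∠AFW = 85.60° ✓; |FW| = 24.10 ✗.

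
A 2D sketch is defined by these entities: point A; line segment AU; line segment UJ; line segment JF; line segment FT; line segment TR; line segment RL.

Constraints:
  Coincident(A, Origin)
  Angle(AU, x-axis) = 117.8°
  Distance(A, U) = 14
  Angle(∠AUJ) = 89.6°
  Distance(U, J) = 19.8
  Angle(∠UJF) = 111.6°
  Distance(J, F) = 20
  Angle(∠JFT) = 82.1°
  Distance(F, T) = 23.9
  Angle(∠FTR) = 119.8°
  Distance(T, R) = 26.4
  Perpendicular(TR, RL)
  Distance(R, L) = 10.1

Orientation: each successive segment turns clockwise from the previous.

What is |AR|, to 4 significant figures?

16.86

A is at the origin; AU runs at 117.8° with length 14.0, so U = (-6.529, 12.38). ∠AUJ = 89.6° gives UJ at 27.40° from the x-axis; with |UJ| = 19.8, J = (11.05, 21.50). ∠UJF = 111.6° gives JF at -41.00° from the x-axis; with |JF| = 20.0, F = (26.14, 8.375). ∠JFT = 82.1° gives FT at -138.9° from the x-axis; with |FT| = 23.9, T = (8.133, -7.336). ∠FTR = 119.8° gives TR at 160.9° from the x-axis; with |TR| = 26.4, R = (-16.81, 1.302). Then |AR| = |R − A| = 16.86.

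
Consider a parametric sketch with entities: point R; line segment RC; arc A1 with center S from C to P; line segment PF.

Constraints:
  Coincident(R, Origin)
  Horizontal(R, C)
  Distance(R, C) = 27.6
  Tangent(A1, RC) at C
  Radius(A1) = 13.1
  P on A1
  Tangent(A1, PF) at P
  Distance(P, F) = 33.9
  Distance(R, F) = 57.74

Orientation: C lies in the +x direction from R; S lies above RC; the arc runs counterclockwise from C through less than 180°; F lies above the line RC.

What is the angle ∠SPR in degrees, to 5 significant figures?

5.5763°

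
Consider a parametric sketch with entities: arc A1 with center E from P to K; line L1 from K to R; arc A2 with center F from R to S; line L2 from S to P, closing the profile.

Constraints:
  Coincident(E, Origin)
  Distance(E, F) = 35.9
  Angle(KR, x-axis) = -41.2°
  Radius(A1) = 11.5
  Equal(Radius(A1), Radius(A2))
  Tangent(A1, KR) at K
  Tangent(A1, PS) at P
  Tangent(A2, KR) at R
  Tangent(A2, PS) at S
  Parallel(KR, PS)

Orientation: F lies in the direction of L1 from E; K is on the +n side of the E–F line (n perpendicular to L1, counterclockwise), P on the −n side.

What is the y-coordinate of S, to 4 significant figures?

-32.30

Tangency of A1 to both parallel lines with radius 11.5 puts K and P at E ± 11.5·n: K = (7.575, 8.653), P = (-7.575, -8.653). Equal radii place R and S the same way about F: R = F + 11.5·n = (34.59, -14.99), S = F − 11.5·n = (19.44, -32.30). So S.y = -32.30.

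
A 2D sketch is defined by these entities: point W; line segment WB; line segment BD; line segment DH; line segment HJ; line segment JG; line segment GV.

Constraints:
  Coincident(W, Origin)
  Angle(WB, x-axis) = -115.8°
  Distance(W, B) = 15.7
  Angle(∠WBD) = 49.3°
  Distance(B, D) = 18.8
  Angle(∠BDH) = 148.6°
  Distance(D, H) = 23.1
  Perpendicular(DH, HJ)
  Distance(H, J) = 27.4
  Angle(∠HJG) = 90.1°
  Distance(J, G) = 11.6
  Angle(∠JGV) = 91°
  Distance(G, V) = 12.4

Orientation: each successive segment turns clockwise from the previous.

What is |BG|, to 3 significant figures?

32.7

W is at the origin; WB runs at -115.8° with length 15.7, so B = (-6.83, -14.1). ∠WBD = 49.3° gives BD at 114° from the x-axis; with |BD| = 18.8, D = (-14.3, 3.11). ∠BDH = 148.6° gives DH at 82.1° from the x-axis; with |DH| = 23.1, H = (-11.2, 26.0). The perpendicularity gives HJ at right angles to DH, so HJ runs at -7.90°; with |HJ| = 27.4, J = (16.0, 22.2). ∠HJG = 90.1° gives JG at -97.8° from the x-axis; with |JG| = 11.6, G = (14.4, 10.7). Then |BG| = |G − B| = 32.7.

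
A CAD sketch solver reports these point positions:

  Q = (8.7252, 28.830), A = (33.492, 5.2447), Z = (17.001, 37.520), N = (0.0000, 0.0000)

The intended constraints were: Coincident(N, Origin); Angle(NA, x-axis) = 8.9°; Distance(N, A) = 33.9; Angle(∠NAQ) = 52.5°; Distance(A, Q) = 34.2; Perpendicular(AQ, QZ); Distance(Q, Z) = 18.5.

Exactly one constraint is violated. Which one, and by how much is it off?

Distance(Q, Z) = 18.5 — off by 6.50.

N = (0.00, 0.00) ✓; NA at 8.900° ✓; |NA| = 33.90 ✓; ∠NAQ = 52.50° ✓; |AQ| = 34.20 ✓; ∠(AQ, QZ) = 90.00° ✓; |QZ| = 12.00 ✗.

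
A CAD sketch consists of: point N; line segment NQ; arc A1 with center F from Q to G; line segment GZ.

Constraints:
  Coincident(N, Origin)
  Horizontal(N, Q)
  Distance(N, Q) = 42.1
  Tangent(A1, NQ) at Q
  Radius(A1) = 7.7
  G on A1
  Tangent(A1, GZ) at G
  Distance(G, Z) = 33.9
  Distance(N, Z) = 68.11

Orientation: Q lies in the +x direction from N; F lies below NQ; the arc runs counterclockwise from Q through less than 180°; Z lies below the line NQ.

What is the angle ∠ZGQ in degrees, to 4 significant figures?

117.5°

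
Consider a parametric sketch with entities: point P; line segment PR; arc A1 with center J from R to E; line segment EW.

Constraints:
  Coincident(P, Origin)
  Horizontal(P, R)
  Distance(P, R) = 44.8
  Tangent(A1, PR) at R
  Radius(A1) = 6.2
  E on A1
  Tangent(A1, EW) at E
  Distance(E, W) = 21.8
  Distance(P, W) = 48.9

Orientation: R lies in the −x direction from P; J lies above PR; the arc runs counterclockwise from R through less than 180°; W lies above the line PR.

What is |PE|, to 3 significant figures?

39.2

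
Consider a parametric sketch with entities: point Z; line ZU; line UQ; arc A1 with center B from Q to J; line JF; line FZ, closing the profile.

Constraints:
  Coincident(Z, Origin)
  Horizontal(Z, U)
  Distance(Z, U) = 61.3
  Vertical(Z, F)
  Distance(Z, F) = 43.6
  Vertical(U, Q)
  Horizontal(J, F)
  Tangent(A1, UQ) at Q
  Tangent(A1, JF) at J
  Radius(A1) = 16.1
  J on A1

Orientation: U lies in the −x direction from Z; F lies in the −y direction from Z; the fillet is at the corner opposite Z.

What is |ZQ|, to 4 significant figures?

67.19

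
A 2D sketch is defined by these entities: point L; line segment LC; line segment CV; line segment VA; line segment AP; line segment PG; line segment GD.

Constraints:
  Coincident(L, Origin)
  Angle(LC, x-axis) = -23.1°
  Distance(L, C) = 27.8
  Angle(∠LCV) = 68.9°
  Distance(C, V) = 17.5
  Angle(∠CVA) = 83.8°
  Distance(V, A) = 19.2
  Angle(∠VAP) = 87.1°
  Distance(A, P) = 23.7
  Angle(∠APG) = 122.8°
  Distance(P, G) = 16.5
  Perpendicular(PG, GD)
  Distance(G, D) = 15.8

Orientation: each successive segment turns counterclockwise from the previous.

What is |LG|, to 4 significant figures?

35.59

∠VAP = 87.1° gives AP at -82.90° from the x-axis; with |AP| = 23.7, P = (9.963, -18.34). ∠APG = 122.8° gives PG at -25.70° from the x-axis; with |PG| = 16.5, G = (24.83, -25.50). Then |LG| = |G − L| = 35.59.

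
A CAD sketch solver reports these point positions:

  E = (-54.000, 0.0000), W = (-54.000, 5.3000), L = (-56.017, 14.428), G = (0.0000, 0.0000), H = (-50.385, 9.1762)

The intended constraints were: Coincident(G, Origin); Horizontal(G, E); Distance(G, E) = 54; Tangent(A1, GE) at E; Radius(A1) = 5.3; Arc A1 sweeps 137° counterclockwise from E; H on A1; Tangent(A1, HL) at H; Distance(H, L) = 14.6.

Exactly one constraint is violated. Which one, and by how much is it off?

Distance(H, L) = 14.6 — off by 6.90.

G = (0.00, 0.00) ✓; G.y = 0.00, E.y = 0.00 ✓; |GE| = 54.00 ✓; ∠(WE, EG) = 90.00° ✓; |WE| = 5.300 ✓; bearing(W→H) − bearing(W→E) = 137.0° ✓; |WH| = 5.300 ✓; ∠(WH, HL) = 90.00° ✓; |HL| = 7.701 ✗.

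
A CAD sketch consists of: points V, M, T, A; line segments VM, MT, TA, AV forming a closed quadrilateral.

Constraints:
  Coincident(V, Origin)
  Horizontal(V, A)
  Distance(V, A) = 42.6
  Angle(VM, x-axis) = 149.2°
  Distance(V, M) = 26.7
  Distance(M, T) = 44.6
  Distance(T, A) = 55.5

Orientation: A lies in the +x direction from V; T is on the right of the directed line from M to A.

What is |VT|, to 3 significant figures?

28.0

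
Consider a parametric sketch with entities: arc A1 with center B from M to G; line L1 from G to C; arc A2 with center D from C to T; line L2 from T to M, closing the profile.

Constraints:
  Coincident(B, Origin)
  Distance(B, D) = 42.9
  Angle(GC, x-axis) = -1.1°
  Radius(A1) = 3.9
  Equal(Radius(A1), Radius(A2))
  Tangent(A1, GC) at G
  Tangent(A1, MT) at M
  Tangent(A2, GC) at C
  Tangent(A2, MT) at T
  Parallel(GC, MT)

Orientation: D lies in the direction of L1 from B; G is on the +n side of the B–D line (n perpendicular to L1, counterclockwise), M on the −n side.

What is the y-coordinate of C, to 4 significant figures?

3.076

Tangency of A1 to both parallel lines with radius 3.9 puts G and M at B ± 3.9·n: G = (0.07487, 3.899), M = (-0.07487, -3.899). Equal radii place C and T the same way about D: C = D + 3.9·n = (42.97, 3.076), T = D − 3.9·n = (42.82, -4.723). So C.y = 3.076.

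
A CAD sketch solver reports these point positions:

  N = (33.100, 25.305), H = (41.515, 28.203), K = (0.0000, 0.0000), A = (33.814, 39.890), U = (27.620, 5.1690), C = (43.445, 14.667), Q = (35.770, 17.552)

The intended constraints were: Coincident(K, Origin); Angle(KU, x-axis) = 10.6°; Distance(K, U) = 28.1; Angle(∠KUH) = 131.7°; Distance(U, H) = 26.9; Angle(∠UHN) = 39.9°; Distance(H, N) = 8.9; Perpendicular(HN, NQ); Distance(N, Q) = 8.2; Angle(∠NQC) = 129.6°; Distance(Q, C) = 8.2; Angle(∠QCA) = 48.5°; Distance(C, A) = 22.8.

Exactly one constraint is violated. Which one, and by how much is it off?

Distance(C, A) = 22.8 — off by 4.20.

K = (0.00, 0.00) ✓; KU at 10.60° ✓; |KU| = 28.10 ✓; ∠KUH = 131.7° ✓; |UH| = 26.90 ✓; ∠UHN = 39.90° ✓; |HN| = 8.900 ✓; ∠(HN, NQ) = 90.00° ✓; |NQ| = 8.200 ✓; ∠NQC = 129.6° ✓; |QC| = 8.199 ✓; ∠QCA = 48.50° ✓; |CA| = 27.00 ✗.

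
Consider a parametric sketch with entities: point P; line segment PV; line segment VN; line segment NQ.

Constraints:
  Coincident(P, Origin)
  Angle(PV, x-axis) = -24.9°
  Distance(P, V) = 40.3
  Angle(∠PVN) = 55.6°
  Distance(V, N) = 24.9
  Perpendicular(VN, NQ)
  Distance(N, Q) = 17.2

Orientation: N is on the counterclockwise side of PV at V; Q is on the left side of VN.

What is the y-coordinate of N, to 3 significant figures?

7.59

P is at the origin; PV runs at -24.9° with length 40.3, so V = 40.3·(cos -24.9°, sin -24.9°) = (36.6, -17.0). ∠PVN = 55.6°, so VN runs at -24.9° + (180° − 55.6°) = 99.5° from the x-axis; with |VN| = 24.9, N = V + 24.9·(cos 99.5°, sin 99.5°) = (32.4, 7.59). So N.y = 7.59.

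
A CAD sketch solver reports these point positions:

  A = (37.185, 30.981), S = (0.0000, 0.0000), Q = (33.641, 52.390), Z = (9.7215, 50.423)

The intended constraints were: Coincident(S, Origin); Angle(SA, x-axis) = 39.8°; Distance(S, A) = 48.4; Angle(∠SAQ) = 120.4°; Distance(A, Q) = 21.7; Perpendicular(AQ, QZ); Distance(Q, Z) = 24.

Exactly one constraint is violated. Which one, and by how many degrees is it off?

Perpendicular(AQ, QZ) — off by 4.70°.

S = (0.00, 0.00) ✓; SA at 39.80° ✓; |SA| = 48.40 ✓; ∠SAQ = 120.4° ✓; |AQ| = 21.70 ✓; ∠(AQ, QZ) = 85.30° ✗; |QZ| = 24.00 ✓.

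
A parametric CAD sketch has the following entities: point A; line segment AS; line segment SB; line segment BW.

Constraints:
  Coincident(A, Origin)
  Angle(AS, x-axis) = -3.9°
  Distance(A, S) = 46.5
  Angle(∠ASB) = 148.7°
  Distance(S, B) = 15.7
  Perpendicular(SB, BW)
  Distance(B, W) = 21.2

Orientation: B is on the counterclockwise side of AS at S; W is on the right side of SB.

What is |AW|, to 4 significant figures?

71.62

A is at the origin; AS runs at -3.9° with length 46.5, so S = 46.5·(cos -3.9°, sin -3.9°) = (46.39, -3.163). ∠ASB = 148.7°, so SB runs at -3.9° + (180° − 148.7°) = 27.40° from the x-axis; with |SB| = 15.7, B = S + 15.7·(cos 27.40°, sin 27.40°) = (60.33, 4.062). The perpendicularity gives BW at right angles to SB; with |BW| = 21.2 on the right of SB, W = B + 21.2·(0.4602, -0.8878) = (70.09, -14.76). Then |AW| = |W − A| = 71.62.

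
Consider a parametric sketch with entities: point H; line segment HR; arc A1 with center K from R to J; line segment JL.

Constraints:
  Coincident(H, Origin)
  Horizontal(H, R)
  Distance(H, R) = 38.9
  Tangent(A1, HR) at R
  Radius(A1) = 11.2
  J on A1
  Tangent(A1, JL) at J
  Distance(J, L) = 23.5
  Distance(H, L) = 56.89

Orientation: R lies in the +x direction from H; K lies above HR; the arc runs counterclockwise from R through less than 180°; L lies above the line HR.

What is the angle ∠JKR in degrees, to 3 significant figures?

106°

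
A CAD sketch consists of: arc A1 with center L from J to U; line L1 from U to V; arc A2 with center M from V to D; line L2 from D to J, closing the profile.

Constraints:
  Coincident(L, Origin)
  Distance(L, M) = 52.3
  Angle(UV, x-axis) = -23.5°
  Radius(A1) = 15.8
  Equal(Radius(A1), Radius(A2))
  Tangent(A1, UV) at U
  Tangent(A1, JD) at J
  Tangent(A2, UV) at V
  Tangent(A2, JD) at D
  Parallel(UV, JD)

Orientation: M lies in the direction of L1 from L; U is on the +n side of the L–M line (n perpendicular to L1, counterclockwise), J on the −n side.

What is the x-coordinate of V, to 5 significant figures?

54.262

Tangency of A1 to both parallel lines with radius 15.8 puts U and J at L ± 15.8·n: U = (6.3002, 14.490), J = (-6.3002, -14.490). Equal radii place V and D the same way about M: V = M + 15.8·n = (54.262, -6.3650), D = M − 15.8·n = (41.662, -35.344). So V.x = 54.262.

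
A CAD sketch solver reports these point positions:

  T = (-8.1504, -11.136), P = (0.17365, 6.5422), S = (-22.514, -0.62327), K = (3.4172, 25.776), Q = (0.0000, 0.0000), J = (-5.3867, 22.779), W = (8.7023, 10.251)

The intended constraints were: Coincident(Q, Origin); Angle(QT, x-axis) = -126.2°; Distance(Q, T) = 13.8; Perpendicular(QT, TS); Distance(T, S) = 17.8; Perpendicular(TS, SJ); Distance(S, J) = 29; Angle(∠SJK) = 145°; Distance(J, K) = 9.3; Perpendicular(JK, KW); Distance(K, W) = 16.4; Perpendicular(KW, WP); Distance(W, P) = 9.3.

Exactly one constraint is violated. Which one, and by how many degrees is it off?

Perpendicular(KW, WP) — off by 4.70°.

Q = (0.00, 0.00) ✓; QT at -126.2° ✓; |QT| = 13.80 ✓; ∠(QT, TS) = 90.00° ✓; |TS| = 17.80 ✓; ∠(TS, SJ) = 90.00° ✓; |SJ| = 29.00 ✓; ∠SJK = 145.0° ✓; |JK| = 9.300 ✓; ∠(JK, KW) = 90.00° ✓; |KW| = 16.40 ✓; ∠(KW, WP) = 85.30° ✗; |WP| = 9.300 ✓.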